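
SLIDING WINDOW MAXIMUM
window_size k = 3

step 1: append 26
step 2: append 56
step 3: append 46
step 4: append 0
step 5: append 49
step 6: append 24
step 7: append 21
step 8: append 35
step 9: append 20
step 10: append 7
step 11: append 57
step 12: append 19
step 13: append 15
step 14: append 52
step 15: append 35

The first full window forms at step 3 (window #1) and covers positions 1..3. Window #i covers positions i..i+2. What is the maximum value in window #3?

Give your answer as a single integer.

Answer: 49

Derivation:
step 1: append 26 -> window=[26] (not full yet)
step 2: append 56 -> window=[26, 56] (not full yet)
step 3: append 46 -> window=[26, 56, 46] -> max=56
step 4: append 0 -> window=[56, 46, 0] -> max=56
step 5: append 49 -> window=[46, 0, 49] -> max=49
Window #3 max = 49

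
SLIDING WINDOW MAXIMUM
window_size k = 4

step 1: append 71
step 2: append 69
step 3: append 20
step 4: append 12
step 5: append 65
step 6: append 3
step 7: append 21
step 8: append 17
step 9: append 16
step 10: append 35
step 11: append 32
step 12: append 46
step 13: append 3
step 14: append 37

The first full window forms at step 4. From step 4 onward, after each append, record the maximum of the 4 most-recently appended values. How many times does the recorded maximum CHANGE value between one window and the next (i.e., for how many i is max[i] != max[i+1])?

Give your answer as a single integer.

Answer: 5

Derivation:
step 1: append 71 -> window=[71] (not full yet)
step 2: append 69 -> window=[71, 69] (not full yet)
step 3: append 20 -> window=[71, 69, 20] (not full yet)
step 4: append 12 -> window=[71, 69, 20, 12] -> max=71
step 5: append 65 -> window=[69, 20, 12, 65] -> max=69
step 6: append 3 -> window=[20, 12, 65, 3] -> max=65
step 7: append 21 -> window=[12, 65, 3, 21] -> max=65
step 8: append 17 -> window=[65, 3, 21, 17] -> max=65
step 9: append 16 -> window=[3, 21, 17, 16] -> max=21
step 10: append 35 -> window=[21, 17, 16, 35] -> max=35
step 11: append 32 -> window=[17, 16, 35, 32] -> max=35
step 12: append 46 -> window=[16, 35, 32, 46] -> max=46
step 13: append 3 -> window=[35, 32, 46, 3] -> max=46
step 14: append 37 -> window=[32, 46, 3, 37] -> max=46
Recorded maximums: 71 69 65 65 65 21 35 35 46 46 46
Changes between consecutive maximums: 5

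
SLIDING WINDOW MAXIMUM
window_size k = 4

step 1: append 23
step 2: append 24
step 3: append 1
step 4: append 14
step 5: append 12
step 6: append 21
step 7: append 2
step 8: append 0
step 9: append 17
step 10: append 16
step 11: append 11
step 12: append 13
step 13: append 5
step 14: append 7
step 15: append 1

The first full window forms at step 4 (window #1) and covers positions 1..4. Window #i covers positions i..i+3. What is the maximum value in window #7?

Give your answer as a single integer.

Answer: 17

Derivation:
step 1: append 23 -> window=[23] (not full yet)
step 2: append 24 -> window=[23, 24] (not full yet)
step 3: append 1 -> window=[23, 24, 1] (not full yet)
step 4: append 14 -> window=[23, 24, 1, 14] -> max=24
step 5: append 12 -> window=[24, 1, 14, 12] -> max=24
step 6: append 21 -> window=[1, 14, 12, 21] -> max=21
step 7: append 2 -> window=[14, 12, 21, 2] -> max=21
step 8: append 0 -> window=[12, 21, 2, 0] -> max=21
step 9: append 17 -> window=[21, 2, 0, 17] -> max=21
step 10: append 16 -> window=[2, 0, 17, 16] -> max=17
Window #7 max = 17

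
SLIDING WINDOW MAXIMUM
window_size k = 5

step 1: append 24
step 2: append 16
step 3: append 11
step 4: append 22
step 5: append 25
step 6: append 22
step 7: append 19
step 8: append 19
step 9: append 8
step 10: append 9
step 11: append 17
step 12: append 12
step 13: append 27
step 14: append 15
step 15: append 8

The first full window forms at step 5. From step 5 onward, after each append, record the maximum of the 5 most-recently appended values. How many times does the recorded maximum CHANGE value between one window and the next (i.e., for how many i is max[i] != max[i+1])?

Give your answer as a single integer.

Answer: 3

Derivation:
step 1: append 24 -> window=[24] (not full yet)
step 2: append 16 -> window=[24, 16] (not full yet)
step 3: append 11 -> window=[24, 16, 11] (not full yet)
step 4: append 22 -> window=[24, 16, 11, 22] (not full yet)
step 5: append 25 -> window=[24, 16, 11, 22, 25] -> max=25
step 6: append 22 -> window=[16, 11, 22, 25, 22] -> max=25
step 7: append 19 -> window=[11, 22, 25, 22, 19] -> max=25
step 8: append 19 -> window=[22, 25, 22, 19, 19] -> max=25
step 9: append 8 -> window=[25, 22, 19, 19, 8] -> max=25
step 10: append 9 -> window=[22, 19, 19, 8, 9] -> max=22
step 11: append 17 -> window=[19, 19, 8, 9, 17] -> max=19
step 12: append 12 -> window=[19, 8, 9, 17, 12] -> max=19
step 13: append 27 -> window=[8, 9, 17, 12, 27] -> max=27
step 14: append 15 -> window=[9, 17, 12, 27, 15] -> max=27
step 15: append 8 -> window=[17, 12, 27, 15, 8] -> max=27
Recorded maximums: 25 25 25 25 25 22 19 19 27 27 27
Changes between consecutive maximums: 3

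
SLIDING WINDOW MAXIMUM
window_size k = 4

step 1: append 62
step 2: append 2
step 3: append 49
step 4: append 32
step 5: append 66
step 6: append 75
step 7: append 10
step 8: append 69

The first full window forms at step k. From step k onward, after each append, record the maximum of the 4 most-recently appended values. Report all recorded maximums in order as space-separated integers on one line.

step 1: append 62 -> window=[62] (not full yet)
step 2: append 2 -> window=[62, 2] (not full yet)
step 3: append 49 -> window=[62, 2, 49] (not full yet)
step 4: append 32 -> window=[62, 2, 49, 32] -> max=62
step 5: append 66 -> window=[2, 49, 32, 66] -> max=66
step 6: append 75 -> window=[49, 32, 66, 75] -> max=75
step 7: append 10 -> window=[32, 66, 75, 10] -> max=75
step 8: append 69 -> window=[66, 75, 10, 69] -> max=75

Answer: 62 66 75 75 75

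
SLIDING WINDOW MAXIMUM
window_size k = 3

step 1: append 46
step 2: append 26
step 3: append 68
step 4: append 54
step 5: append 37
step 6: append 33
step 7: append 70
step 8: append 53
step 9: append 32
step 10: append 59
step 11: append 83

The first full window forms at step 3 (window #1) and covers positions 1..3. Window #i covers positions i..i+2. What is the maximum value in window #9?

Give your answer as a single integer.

Answer: 83

Derivation:
step 1: append 46 -> window=[46] (not full yet)
step 2: append 26 -> window=[46, 26] (not full yet)
step 3: append 68 -> window=[46, 26, 68] -> max=68
step 4: append 54 -> window=[26, 68, 54] -> max=68
step 5: append 37 -> window=[68, 54, 37] -> max=68
step 6: append 33 -> window=[54, 37, 33] -> max=54
step 7: append 70 -> window=[37, 33, 70] -> max=70
step 8: append 53 -> window=[33, 70, 53] -> max=70
step 9: append 32 -> window=[70, 53, 32] -> max=70
step 10: append 59 -> window=[53, 32, 59] -> max=59
step 11: append 83 -> window=[32, 59, 83] -> max=83
Window #9 max = 83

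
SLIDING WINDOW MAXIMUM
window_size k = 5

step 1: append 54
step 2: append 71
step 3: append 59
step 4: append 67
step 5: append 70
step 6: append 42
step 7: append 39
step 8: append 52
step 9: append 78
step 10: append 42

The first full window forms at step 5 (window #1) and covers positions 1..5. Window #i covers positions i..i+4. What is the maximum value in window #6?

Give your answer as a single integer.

step 1: append 54 -> window=[54] (not full yet)
step 2: append 71 -> window=[54, 71] (not full yet)
step 3: append 59 -> window=[54, 71, 59] (not full yet)
step 4: append 67 -> window=[54, 71, 59, 67] (not full yet)
step 5: append 70 -> window=[54, 71, 59, 67, 70] -> max=71
step 6: append 42 -> window=[71, 59, 67, 70, 42] -> max=71
step 7: append 39 -> window=[59, 67, 70, 42, 39] -> max=70
step 8: append 52 -> window=[67, 70, 42, 39, 52] -> max=70
step 9: append 78 -> window=[70, 42, 39, 52, 78] -> max=78
step 10: append 42 -> window=[42, 39, 52, 78, 42] -> max=78
Window #6 max = 78

Answer: 78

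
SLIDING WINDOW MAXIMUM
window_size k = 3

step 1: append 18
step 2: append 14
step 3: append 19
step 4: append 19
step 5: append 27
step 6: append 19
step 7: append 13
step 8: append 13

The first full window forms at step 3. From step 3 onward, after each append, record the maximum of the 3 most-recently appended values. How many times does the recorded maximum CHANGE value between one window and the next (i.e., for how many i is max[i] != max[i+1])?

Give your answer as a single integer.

step 1: append 18 -> window=[18] (not full yet)
step 2: append 14 -> window=[18, 14] (not full yet)
step 3: append 19 -> window=[18, 14, 19] -> max=19
step 4: append 19 -> window=[14, 19, 19] -> max=19
step 5: append 27 -> window=[19, 19, 27] -> max=27
step 6: append 19 -> window=[19, 27, 19] -> max=27
step 7: append 13 -> window=[27, 19, 13] -> max=27
step 8: append 13 -> window=[19, 13, 13] -> max=19
Recorded maximums: 19 19 27 27 27 19
Changes between consecutive maximums: 2

Answer: 2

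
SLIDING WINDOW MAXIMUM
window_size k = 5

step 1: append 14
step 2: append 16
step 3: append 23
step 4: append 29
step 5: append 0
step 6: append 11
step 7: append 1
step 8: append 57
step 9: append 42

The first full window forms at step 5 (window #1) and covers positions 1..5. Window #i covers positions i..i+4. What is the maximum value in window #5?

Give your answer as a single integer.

step 1: append 14 -> window=[14] (not full yet)
step 2: append 16 -> window=[14, 16] (not full yet)
step 3: append 23 -> window=[14, 16, 23] (not full yet)
step 4: append 29 -> window=[14, 16, 23, 29] (not full yet)
step 5: append 0 -> window=[14, 16, 23, 29, 0] -> max=29
step 6: append 11 -> window=[16, 23, 29, 0, 11] -> max=29
step 7: append 1 -> window=[23, 29, 0, 11, 1] -> max=29
step 8: append 57 -> window=[29, 0, 11, 1, 57] -> max=57
step 9: append 42 -> window=[0, 11, 1, 57, 42] -> max=57
Window #5 max = 57

Answer: 57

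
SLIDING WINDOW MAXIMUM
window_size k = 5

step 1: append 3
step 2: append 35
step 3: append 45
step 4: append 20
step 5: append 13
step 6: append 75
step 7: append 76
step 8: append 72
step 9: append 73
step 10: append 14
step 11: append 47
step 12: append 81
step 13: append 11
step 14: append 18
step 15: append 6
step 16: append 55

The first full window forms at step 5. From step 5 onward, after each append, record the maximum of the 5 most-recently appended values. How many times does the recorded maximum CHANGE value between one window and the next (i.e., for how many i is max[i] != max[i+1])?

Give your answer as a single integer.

step 1: append 3 -> window=[3] (not full yet)
step 2: append 35 -> window=[3, 35] (not full yet)
step 3: append 45 -> window=[3, 35, 45] (not full yet)
step 4: append 20 -> window=[3, 35, 45, 20] (not full yet)
step 5: append 13 -> window=[3, 35, 45, 20, 13] -> max=45
step 6: append 75 -> window=[35, 45, 20, 13, 75] -> max=75
step 7: append 76 -> window=[45, 20, 13, 75, 76] -> max=76
step 8: append 72 -> window=[20, 13, 75, 76, 72] -> max=76
step 9: append 73 -> window=[13, 75, 76, 72, 73] -> max=76
step 10: append 14 -> window=[75, 76, 72, 73, 14] -> max=76
step 11: append 47 -> window=[76, 72, 73, 14, 47] -> max=76
step 12: append 81 -> window=[72, 73, 14, 47, 81] -> max=81
step 13: append 11 -> window=[73, 14, 47, 81, 11] -> max=81
step 14: append 18 -> window=[14, 47, 81, 11, 18] -> max=81
step 15: append 6 -> window=[47, 81, 11, 18, 6] -> max=81
step 16: append 55 -> window=[81, 11, 18, 6, 55] -> max=81
Recorded maximums: 45 75 76 76 76 76 76 81 81 81 81 81
Changes between consecutive maximums: 3

Answer: 3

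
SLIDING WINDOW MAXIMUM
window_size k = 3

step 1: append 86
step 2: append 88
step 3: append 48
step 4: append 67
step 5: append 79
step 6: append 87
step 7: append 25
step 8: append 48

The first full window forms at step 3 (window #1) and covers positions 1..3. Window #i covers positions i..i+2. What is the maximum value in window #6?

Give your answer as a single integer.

Answer: 87

Derivation:
step 1: append 86 -> window=[86] (not full yet)
step 2: append 88 -> window=[86, 88] (not full yet)
step 3: append 48 -> window=[86, 88, 48] -> max=88
step 4: append 67 -> window=[88, 48, 67] -> max=88
step 5: append 79 -> window=[48, 67, 79] -> max=79
step 6: append 87 -> window=[67, 79, 87] -> max=87
step 7: append 25 -> window=[79, 87, 25] -> max=87
step 8: append 48 -> window=[87, 25, 48] -> max=87
Window #6 max = 87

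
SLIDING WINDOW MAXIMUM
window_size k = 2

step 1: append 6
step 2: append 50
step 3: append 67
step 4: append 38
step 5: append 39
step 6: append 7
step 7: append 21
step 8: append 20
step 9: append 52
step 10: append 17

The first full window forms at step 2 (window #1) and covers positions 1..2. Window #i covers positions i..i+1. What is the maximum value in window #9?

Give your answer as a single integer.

Answer: 52

Derivation:
step 1: append 6 -> window=[6] (not full yet)
step 2: append 50 -> window=[6, 50] -> max=50
step 3: append 67 -> window=[50, 67] -> max=67
step 4: append 38 -> window=[67, 38] -> max=67
step 5: append 39 -> window=[38, 39] -> max=39
step 6: append 7 -> window=[39, 7] -> max=39
step 7: append 21 -> window=[7, 21] -> max=21
step 8: append 20 -> window=[21, 20] -> max=21
step 9: append 52 -> window=[20, 52] -> max=52
step 10: append 17 -> window=[52, 17] -> max=52
Window #9 max = 52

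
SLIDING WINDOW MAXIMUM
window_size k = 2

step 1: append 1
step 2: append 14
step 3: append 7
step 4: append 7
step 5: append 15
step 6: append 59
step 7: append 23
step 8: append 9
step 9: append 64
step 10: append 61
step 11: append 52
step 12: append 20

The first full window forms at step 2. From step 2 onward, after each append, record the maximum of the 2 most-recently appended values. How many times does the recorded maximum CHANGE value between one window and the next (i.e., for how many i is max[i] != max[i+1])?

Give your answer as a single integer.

Answer: 7

Derivation:
step 1: append 1 -> window=[1] (not full yet)
step 2: append 14 -> window=[1, 14] -> max=14
step 3: append 7 -> window=[14, 7] -> max=14
step 4: append 7 -> window=[7, 7] -> max=7
step 5: append 15 -> window=[7, 15] -> max=15
step 6: append 59 -> window=[15, 59] -> max=59
step 7: append 23 -> window=[59, 23] -> max=59
step 8: append 9 -> window=[23, 9] -> max=23
step 9: append 64 -> window=[9, 64] -> max=64
step 10: append 61 -> window=[64, 61] -> max=64
step 11: append 52 -> window=[61, 52] -> max=61
step 12: append 20 -> window=[52, 20] -> max=52
Recorded maximums: 14 14 7 15 59 59 23 64 64 61 52
Changes between consecutive maximums: 7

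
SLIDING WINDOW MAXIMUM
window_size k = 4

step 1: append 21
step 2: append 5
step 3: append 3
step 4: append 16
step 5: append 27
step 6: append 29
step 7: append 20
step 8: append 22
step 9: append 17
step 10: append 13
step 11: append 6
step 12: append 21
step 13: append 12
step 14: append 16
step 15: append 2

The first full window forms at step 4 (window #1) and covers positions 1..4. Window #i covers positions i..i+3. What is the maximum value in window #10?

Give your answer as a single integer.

Answer: 21

Derivation:
step 1: append 21 -> window=[21] (not full yet)
step 2: append 5 -> window=[21, 5] (not full yet)
step 3: append 3 -> window=[21, 5, 3] (not full yet)
step 4: append 16 -> window=[21, 5, 3, 16] -> max=21
step 5: append 27 -> window=[5, 3, 16, 27] -> max=27
step 6: append 29 -> window=[3, 16, 27, 29] -> max=29
step 7: append 20 -> window=[16, 27, 29, 20] -> max=29
step 8: append 22 -> window=[27, 29, 20, 22] -> max=29
step 9: append 17 -> window=[29, 20, 22, 17] -> max=29
step 10: append 13 -> window=[20, 22, 17, 13] -> max=22
step 11: append 6 -> window=[22, 17, 13, 6] -> max=22
step 12: append 21 -> window=[17, 13, 6, 21] -> max=21
step 13: append 12 -> window=[13, 6, 21, 12] -> max=21
Window #10 max = 21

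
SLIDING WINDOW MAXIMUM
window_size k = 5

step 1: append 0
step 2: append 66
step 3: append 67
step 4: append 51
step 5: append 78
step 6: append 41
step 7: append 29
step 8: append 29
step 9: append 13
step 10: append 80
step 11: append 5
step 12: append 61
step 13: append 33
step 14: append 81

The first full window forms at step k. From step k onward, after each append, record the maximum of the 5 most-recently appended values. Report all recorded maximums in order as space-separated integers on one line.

step 1: append 0 -> window=[0] (not full yet)
step 2: append 66 -> window=[0, 66] (not full yet)
step 3: append 67 -> window=[0, 66, 67] (not full yet)
step 4: append 51 -> window=[0, 66, 67, 51] (not full yet)
step 5: append 78 -> window=[0, 66, 67, 51, 78] -> max=78
step 6: append 41 -> window=[66, 67, 51, 78, 41] -> max=78
step 7: append 29 -> window=[67, 51, 78, 41, 29] -> max=78
step 8: append 29 -> window=[51, 78, 41, 29, 29] -> max=78
step 9: append 13 -> window=[78, 41, 29, 29, 13] -> max=78
step 10: append 80 -> window=[41, 29, 29, 13, 80] -> max=80
step 11: append 5 -> window=[29, 29, 13, 80, 5] -> max=80
step 12: append 61 -> window=[29, 13, 80, 5, 61] -> max=80
step 13: append 33 -> window=[13, 80, 5, 61, 33] -> max=80
step 14: append 81 -> window=[80, 5, 61, 33, 81] -> max=81

Answer: 78 78 78 78 78 80 80 80 80 81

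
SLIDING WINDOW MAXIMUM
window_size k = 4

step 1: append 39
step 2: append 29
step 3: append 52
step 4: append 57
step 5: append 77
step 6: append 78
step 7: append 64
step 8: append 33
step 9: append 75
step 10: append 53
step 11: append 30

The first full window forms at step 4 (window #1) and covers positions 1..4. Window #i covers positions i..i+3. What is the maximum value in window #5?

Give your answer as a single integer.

Answer: 78

Derivation:
step 1: append 39 -> window=[39] (not full yet)
step 2: append 29 -> window=[39, 29] (not full yet)
step 3: append 52 -> window=[39, 29, 52] (not full yet)
step 4: append 57 -> window=[39, 29, 52, 57] -> max=57
step 5: append 77 -> window=[29, 52, 57, 77] -> max=77
step 6: append 78 -> window=[52, 57, 77, 78] -> max=78
step 7: append 64 -> window=[57, 77, 78, 64] -> max=78
step 8: append 33 -> window=[77, 78, 64, 33] -> max=78
Window #5 max = 78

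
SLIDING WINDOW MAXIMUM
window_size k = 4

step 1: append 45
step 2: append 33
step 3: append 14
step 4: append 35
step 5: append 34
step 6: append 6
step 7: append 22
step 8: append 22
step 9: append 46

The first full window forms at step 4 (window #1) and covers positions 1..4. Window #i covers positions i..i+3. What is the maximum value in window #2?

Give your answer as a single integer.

step 1: append 45 -> window=[45] (not full yet)
step 2: append 33 -> window=[45, 33] (not full yet)
step 3: append 14 -> window=[45, 33, 14] (not full yet)
step 4: append 35 -> window=[45, 33, 14, 35] -> max=45
step 5: append 34 -> window=[33, 14, 35, 34] -> max=35
Window #2 max = 35

Answer: 35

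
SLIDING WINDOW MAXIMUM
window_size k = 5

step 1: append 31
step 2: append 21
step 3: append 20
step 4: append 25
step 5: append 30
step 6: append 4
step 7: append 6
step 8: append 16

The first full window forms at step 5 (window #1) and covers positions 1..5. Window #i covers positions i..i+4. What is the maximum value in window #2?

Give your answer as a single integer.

step 1: append 31 -> window=[31] (not full yet)
step 2: append 21 -> window=[31, 21] (not full yet)
step 3: append 20 -> window=[31, 21, 20] (not full yet)
step 4: append 25 -> window=[31, 21, 20, 25] (not full yet)
step 5: append 30 -> window=[31, 21, 20, 25, 30] -> max=31
step 6: append 4 -> window=[21, 20, 25, 30, 4] -> max=30
Window #2 max = 30

Answer: 30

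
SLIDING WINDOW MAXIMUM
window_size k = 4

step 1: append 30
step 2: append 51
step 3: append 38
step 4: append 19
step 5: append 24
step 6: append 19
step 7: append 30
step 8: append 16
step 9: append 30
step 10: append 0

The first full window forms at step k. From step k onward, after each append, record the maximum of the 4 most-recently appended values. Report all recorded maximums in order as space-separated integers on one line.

Answer: 51 51 38 30 30 30 30

Derivation:
step 1: append 30 -> window=[30] (not full yet)
step 2: append 51 -> window=[30, 51] (not full yet)
step 3: append 38 -> window=[30, 51, 38] (not full yet)
step 4: append 19 -> window=[30, 51, 38, 19] -> max=51
step 5: append 24 -> window=[51, 38, 19, 24] -> max=51
step 6: append 19 -> window=[38, 19, 24, 19] -> max=38
step 7: append 30 -> window=[19, 24, 19, 30] -> max=30
step 8: append 16 -> window=[24, 19, 30, 16] -> max=30
step 9: append 30 -> window=[19, 30, 16, 30] -> max=30
step 10: append 0 -> window=[30, 16, 30, 0] -> max=30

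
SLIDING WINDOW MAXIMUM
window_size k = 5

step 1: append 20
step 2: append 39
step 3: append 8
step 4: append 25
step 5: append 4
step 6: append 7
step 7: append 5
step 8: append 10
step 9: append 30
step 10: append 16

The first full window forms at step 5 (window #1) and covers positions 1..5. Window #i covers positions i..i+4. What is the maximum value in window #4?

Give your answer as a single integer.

step 1: append 20 -> window=[20] (not full yet)
step 2: append 39 -> window=[20, 39] (not full yet)
step 3: append 8 -> window=[20, 39, 8] (not full yet)
step 4: append 25 -> window=[20, 39, 8, 25] (not full yet)
step 5: append 4 -> window=[20, 39, 8, 25, 4] -> max=39
step 6: append 7 -> window=[39, 8, 25, 4, 7] -> max=39
step 7: append 5 -> window=[8, 25, 4, 7, 5] -> max=25
step 8: append 10 -> window=[25, 4, 7, 5, 10] -> max=25
Window #4 max = 25

Answer: 25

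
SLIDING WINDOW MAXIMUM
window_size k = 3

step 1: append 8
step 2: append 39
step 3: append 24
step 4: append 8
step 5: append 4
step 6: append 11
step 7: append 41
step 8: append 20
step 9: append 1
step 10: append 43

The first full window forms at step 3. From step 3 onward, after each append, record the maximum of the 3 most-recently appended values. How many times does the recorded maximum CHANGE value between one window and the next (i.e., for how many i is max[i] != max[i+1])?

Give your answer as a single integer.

step 1: append 8 -> window=[8] (not full yet)
step 2: append 39 -> window=[8, 39] (not full yet)
step 3: append 24 -> window=[8, 39, 24] -> max=39
step 4: append 8 -> window=[39, 24, 8] -> max=39
step 5: append 4 -> window=[24, 8, 4] -> max=24
step 6: append 11 -> window=[8, 4, 11] -> max=11
step 7: append 41 -> window=[4, 11, 41] -> max=41
step 8: append 20 -> window=[11, 41, 20] -> max=41
step 9: append 1 -> window=[41, 20, 1] -> max=41
step 10: append 43 -> window=[20, 1, 43] -> max=43
Recorded maximums: 39 39 24 11 41 41 41 43
Changes between consecutive maximums: 4

Answer: 4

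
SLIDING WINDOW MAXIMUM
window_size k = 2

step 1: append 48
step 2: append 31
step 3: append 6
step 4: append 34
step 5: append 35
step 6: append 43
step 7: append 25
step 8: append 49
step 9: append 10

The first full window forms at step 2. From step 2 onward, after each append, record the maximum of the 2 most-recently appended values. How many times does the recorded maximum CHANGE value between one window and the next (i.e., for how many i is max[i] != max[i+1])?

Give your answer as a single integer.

Answer: 5

Derivation:
step 1: append 48 -> window=[48] (not full yet)
step 2: append 31 -> window=[48, 31] -> max=48
step 3: append 6 -> window=[31, 6] -> max=31
step 4: append 34 -> window=[6, 34] -> max=34
step 5: append 35 -> window=[34, 35] -> max=35
step 6: append 43 -> window=[35, 43] -> max=43
step 7: append 25 -> window=[43, 25] -> max=43
step 8: append 49 -> window=[25, 49] -> max=49
step 9: append 10 -> window=[49, 10] -> max=49
Recorded maximums: 48 31 34 35 43 43 49 49
Changes between consecutive maximums: 5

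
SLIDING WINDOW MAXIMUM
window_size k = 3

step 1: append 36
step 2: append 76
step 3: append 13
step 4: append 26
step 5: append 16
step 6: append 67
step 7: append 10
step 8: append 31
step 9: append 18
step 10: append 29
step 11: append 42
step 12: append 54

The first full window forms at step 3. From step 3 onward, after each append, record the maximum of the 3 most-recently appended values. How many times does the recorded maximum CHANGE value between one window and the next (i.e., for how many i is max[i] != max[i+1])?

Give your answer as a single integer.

step 1: append 36 -> window=[36] (not full yet)
step 2: append 76 -> window=[36, 76] (not full yet)
step 3: append 13 -> window=[36, 76, 13] -> max=76
step 4: append 26 -> window=[76, 13, 26] -> max=76
step 5: append 16 -> window=[13, 26, 16] -> max=26
step 6: append 67 -> window=[26, 16, 67] -> max=67
step 7: append 10 -> window=[16, 67, 10] -> max=67
step 8: append 31 -> window=[67, 10, 31] -> max=67
step 9: append 18 -> window=[10, 31, 18] -> max=31
step 10: append 29 -> window=[31, 18, 29] -> max=31
step 11: append 42 -> window=[18, 29, 42] -> max=42
step 12: append 54 -> window=[29, 42, 54] -> max=54
Recorded maximums: 76 76 26 67 67 67 31 31 42 54
Changes between consecutive maximums: 5

Answer: 5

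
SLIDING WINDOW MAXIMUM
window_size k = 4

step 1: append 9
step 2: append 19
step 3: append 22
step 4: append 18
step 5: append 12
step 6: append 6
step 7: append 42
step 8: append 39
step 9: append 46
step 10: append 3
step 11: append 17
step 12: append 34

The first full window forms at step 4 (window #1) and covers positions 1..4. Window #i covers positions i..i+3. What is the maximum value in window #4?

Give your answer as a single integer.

Answer: 42

Derivation:
step 1: append 9 -> window=[9] (not full yet)
step 2: append 19 -> window=[9, 19] (not full yet)
step 3: append 22 -> window=[9, 19, 22] (not full yet)
step 4: append 18 -> window=[9, 19, 22, 18] -> max=22
step 5: append 12 -> window=[19, 22, 18, 12] -> max=22
step 6: append 6 -> window=[22, 18, 12, 6] -> max=22
step 7: append 42 -> window=[18, 12, 6, 42] -> max=42
Window #4 max = 42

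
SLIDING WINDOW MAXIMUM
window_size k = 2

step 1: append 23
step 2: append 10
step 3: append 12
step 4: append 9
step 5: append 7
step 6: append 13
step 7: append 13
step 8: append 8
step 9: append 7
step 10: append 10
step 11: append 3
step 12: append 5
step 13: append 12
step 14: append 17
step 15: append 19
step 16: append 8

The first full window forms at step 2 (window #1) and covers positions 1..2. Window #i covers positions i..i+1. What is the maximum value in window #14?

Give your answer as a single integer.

Answer: 19

Derivation:
step 1: append 23 -> window=[23] (not full yet)
step 2: append 10 -> window=[23, 10] -> max=23
step 3: append 12 -> window=[10, 12] -> max=12
step 4: append 9 -> window=[12, 9] -> max=12
step 5: append 7 -> window=[9, 7] -> max=9
step 6: append 13 -> window=[7, 13] -> max=13
step 7: append 13 -> window=[13, 13] -> max=13
step 8: append 8 -> window=[13, 8] -> max=13
step 9: append 7 -> window=[8, 7] -> max=8
step 10: append 10 -> window=[7, 10] -> max=10
step 11: append 3 -> window=[10, 3] -> max=10
step 12: append 5 -> window=[3, 5] -> max=5
step 13: append 12 -> window=[5, 12] -> max=12
step 14: append 17 -> window=[12, 17] -> max=17
step 15: append 19 -> window=[17, 19] -> max=19
Window #14 max = 19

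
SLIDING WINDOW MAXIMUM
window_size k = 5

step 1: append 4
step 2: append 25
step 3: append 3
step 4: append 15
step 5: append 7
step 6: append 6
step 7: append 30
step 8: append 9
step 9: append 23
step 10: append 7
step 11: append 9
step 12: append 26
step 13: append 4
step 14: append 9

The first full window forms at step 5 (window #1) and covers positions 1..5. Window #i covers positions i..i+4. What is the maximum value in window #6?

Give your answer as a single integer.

step 1: append 4 -> window=[4] (not full yet)
step 2: append 25 -> window=[4, 25] (not full yet)
step 3: append 3 -> window=[4, 25, 3] (not full yet)
step 4: append 15 -> window=[4, 25, 3, 15] (not full yet)
step 5: append 7 -> window=[4, 25, 3, 15, 7] -> max=25
step 6: append 6 -> window=[25, 3, 15, 7, 6] -> max=25
step 7: append 30 -> window=[3, 15, 7, 6, 30] -> max=30
step 8: append 9 -> window=[15, 7, 6, 30, 9] -> max=30
step 9: append 23 -> window=[7, 6, 30, 9, 23] -> max=30
step 10: append 7 -> window=[6, 30, 9, 23, 7] -> max=30
Window #6 max = 30

Answer: 30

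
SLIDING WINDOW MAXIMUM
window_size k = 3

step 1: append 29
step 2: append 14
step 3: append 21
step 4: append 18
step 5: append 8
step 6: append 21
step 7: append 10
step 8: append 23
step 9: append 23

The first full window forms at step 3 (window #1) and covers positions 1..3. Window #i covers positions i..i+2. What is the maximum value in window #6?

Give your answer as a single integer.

Answer: 23

Derivation:
step 1: append 29 -> window=[29] (not full yet)
step 2: append 14 -> window=[29, 14] (not full yet)
step 3: append 21 -> window=[29, 14, 21] -> max=29
step 4: append 18 -> window=[14, 21, 18] -> max=21
step 5: append 8 -> window=[21, 18, 8] -> max=21
step 6: append 21 -> window=[18, 8, 21] -> max=21
step 7: append 10 -> window=[8, 21, 10] -> max=21
step 8: append 23 -> window=[21, 10, 23] -> max=23
Window #6 max = 23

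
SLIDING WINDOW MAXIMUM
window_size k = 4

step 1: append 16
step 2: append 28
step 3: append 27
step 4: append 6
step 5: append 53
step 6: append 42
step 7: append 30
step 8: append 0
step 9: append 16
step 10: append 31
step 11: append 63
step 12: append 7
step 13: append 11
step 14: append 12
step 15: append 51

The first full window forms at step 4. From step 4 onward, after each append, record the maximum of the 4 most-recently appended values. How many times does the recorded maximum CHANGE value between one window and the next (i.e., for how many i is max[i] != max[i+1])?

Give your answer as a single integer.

Answer: 5

Derivation:
step 1: append 16 -> window=[16] (not full yet)
step 2: append 28 -> window=[16, 28] (not full yet)
step 3: append 27 -> window=[16, 28, 27] (not full yet)
step 4: append 6 -> window=[16, 28, 27, 6] -> max=28
step 5: append 53 -> window=[28, 27, 6, 53] -> max=53
step 6: append 42 -> window=[27, 6, 53, 42] -> max=53
step 7: append 30 -> window=[6, 53, 42, 30] -> max=53
step 8: append 0 -> window=[53, 42, 30, 0] -> max=53
step 9: append 16 -> window=[42, 30, 0, 16] -> max=42
step 10: append 31 -> window=[30, 0, 16, 31] -> max=31
step 11: append 63 -> window=[0, 16, 31, 63] -> max=63
step 12: append 7 -> window=[16, 31, 63, 7] -> max=63
step 13: append 11 -> window=[31, 63, 7, 11] -> max=63
step 14: append 12 -> window=[63, 7, 11, 12] -> max=63
step 15: append 51 -> window=[7, 11, 12, 51] -> max=51
Recorded maximums: 28 53 53 53 53 42 31 63 63 63 63 51
Changes between consecutive maximums: 5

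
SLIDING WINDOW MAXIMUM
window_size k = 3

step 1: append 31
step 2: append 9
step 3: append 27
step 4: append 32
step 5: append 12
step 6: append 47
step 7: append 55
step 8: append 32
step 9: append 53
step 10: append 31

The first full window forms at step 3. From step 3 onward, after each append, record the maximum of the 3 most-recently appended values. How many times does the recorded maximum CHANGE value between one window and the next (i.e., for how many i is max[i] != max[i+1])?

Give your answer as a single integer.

step 1: append 31 -> window=[31] (not full yet)
step 2: append 9 -> window=[31, 9] (not full yet)
step 3: append 27 -> window=[31, 9, 27] -> max=31
step 4: append 32 -> window=[9, 27, 32] -> max=32
step 5: append 12 -> window=[27, 32, 12] -> max=32
step 6: append 47 -> window=[32, 12, 47] -> max=47
step 7: append 55 -> window=[12, 47, 55] -> max=55
step 8: append 32 -> window=[47, 55, 32] -> max=55
step 9: append 53 -> window=[55, 32, 53] -> max=55
step 10: append 31 -> window=[32, 53, 31] -> max=53
Recorded maximums: 31 32 32 47 55 55 55 53
Changes between consecutive maximums: 4

Answer: 4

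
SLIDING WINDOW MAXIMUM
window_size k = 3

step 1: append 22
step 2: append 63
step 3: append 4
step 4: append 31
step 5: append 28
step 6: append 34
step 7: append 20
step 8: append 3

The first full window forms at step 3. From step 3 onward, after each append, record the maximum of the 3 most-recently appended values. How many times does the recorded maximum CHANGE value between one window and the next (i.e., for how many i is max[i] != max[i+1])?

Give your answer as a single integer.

Answer: 2

Derivation:
step 1: append 22 -> window=[22] (not full yet)
step 2: append 63 -> window=[22, 63] (not full yet)
step 3: append 4 -> window=[22, 63, 4] -> max=63
step 4: append 31 -> window=[63, 4, 31] -> max=63
step 5: append 28 -> window=[4, 31, 28] -> max=31
step 6: append 34 -> window=[31, 28, 34] -> max=34
step 7: append 20 -> window=[28, 34, 20] -> max=34
step 8: append 3 -> window=[34, 20, 3] -> max=34
Recorded maximums: 63 63 31 34 34 34
Changes between consecutive maximums: 2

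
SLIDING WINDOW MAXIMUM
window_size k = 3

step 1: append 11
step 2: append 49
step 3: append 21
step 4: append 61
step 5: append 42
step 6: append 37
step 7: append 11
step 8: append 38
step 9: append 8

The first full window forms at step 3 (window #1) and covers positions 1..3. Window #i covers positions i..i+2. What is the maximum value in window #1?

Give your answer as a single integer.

Answer: 49

Derivation:
step 1: append 11 -> window=[11] (not full yet)
step 2: append 49 -> window=[11, 49] (not full yet)
step 3: append 21 -> window=[11, 49, 21] -> max=49
Window #1 max = 49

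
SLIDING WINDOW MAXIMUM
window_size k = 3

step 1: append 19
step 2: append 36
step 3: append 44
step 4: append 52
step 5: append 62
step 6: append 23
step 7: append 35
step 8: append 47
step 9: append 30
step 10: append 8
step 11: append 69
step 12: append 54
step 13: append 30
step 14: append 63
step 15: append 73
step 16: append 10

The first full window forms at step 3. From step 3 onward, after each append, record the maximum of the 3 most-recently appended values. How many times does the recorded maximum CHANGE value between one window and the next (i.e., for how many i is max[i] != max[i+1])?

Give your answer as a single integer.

step 1: append 19 -> window=[19] (not full yet)
step 2: append 36 -> window=[19, 36] (not full yet)
step 3: append 44 -> window=[19, 36, 44] -> max=44
step 4: append 52 -> window=[36, 44, 52] -> max=52
step 5: append 62 -> window=[44, 52, 62] -> max=62
step 6: append 23 -> window=[52, 62, 23] -> max=62
step 7: append 35 -> window=[62, 23, 35] -> max=62
step 8: append 47 -> window=[23, 35, 47] -> max=47
step 9: append 30 -> window=[35, 47, 30] -> max=47
step 10: append 8 -> window=[47, 30, 8] -> max=47
step 11: append 69 -> window=[30, 8, 69] -> max=69
step 12: append 54 -> window=[8, 69, 54] -> max=69
step 13: append 30 -> window=[69, 54, 30] -> max=69
step 14: append 63 -> window=[54, 30, 63] -> max=63
step 15: append 73 -> window=[30, 63, 73] -> max=73
step 16: append 10 -> window=[63, 73, 10] -> max=73
Recorded maximums: 44 52 62 62 62 47 47 47 69 69 69 63 73 73
Changes between consecutive maximums: 6

Answer: 6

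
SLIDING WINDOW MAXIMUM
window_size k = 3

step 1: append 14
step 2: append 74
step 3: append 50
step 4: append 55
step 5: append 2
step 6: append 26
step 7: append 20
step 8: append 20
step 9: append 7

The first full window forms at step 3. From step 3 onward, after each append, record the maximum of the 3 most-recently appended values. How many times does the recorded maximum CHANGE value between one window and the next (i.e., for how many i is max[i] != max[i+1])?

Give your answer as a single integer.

step 1: append 14 -> window=[14] (not full yet)
step 2: append 74 -> window=[14, 74] (not full yet)
step 3: append 50 -> window=[14, 74, 50] -> max=74
step 4: append 55 -> window=[74, 50, 55] -> max=74
step 5: append 2 -> window=[50, 55, 2] -> max=55
step 6: append 26 -> window=[55, 2, 26] -> max=55
step 7: append 20 -> window=[2, 26, 20] -> max=26
step 8: append 20 -> window=[26, 20, 20] -> max=26
step 9: append 7 -> window=[20, 20, 7] -> max=20
Recorded maximums: 74 74 55 55 26 26 20
Changes between consecutive maximums: 3

Answer: 3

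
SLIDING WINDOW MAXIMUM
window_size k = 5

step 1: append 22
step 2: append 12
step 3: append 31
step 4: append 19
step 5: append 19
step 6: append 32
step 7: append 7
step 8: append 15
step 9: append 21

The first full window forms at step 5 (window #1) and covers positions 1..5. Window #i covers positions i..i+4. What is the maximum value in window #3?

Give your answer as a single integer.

Answer: 32

Derivation:
step 1: append 22 -> window=[22] (not full yet)
step 2: append 12 -> window=[22, 12] (not full yet)
step 3: append 31 -> window=[22, 12, 31] (not full yet)
step 4: append 19 -> window=[22, 12, 31, 19] (not full yet)
step 5: append 19 -> window=[22, 12, 31, 19, 19] -> max=31
step 6: append 32 -> window=[12, 31, 19, 19, 32] -> max=32
step 7: append 7 -> window=[31, 19, 19, 32, 7] -> max=32
Window #3 max = 32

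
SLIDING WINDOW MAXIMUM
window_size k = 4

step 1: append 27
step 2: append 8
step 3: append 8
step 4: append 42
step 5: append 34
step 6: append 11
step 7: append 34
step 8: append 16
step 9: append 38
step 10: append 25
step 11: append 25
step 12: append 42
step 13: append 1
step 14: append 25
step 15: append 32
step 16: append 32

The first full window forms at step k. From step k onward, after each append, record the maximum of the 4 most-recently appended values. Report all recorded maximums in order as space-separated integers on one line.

Answer: 42 42 42 42 34 38 38 38 42 42 42 42 32

Derivation:
step 1: append 27 -> window=[27] (not full yet)
step 2: append 8 -> window=[27, 8] (not full yet)
step 3: append 8 -> window=[27, 8, 8] (not full yet)
step 4: append 42 -> window=[27, 8, 8, 42] -> max=42
step 5: append 34 -> window=[8, 8, 42, 34] -> max=42
step 6: append 11 -> window=[8, 42, 34, 11] -> max=42
step 7: append 34 -> window=[42, 34, 11, 34] -> max=42
step 8: append 16 -> window=[34, 11, 34, 16] -> max=34
step 9: append 38 -> window=[11, 34, 16, 38] -> max=38
step 10: append 25 -> window=[34, 16, 38, 25] -> max=38
step 11: append 25 -> window=[16, 38, 25, 25] -> max=38
step 12: append 42 -> window=[38, 25, 25, 42] -> max=42
step 13: append 1 -> window=[25, 25, 42, 1] -> max=42
step 14: append 25 -> window=[25, 42, 1, 25] -> max=42
step 15: append 32 -> window=[42, 1, 25, 32] -> max=42
step 16: append 32 -> window=[1, 25, 32, 32] -> max=32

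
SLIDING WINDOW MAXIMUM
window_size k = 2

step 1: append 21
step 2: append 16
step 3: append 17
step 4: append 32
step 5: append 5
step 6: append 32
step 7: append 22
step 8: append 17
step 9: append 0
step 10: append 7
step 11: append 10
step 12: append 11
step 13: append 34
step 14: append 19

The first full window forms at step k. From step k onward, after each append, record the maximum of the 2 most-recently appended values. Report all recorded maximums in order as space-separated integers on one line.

step 1: append 21 -> window=[21] (not full yet)
step 2: append 16 -> window=[21, 16] -> max=21
step 3: append 17 -> window=[16, 17] -> max=17
step 4: append 32 -> window=[17, 32] -> max=32
step 5: append 5 -> window=[32, 5] -> max=32
step 6: append 32 -> window=[5, 32] -> max=32
step 7: append 22 -> window=[32, 22] -> max=32
step 8: append 17 -> window=[22, 17] -> max=22
step 9: append 0 -> window=[17, 0] -> max=17
step 10: append 7 -> window=[0, 7] -> max=7
step 11: append 10 -> window=[7, 10] -> max=10
step 12: append 11 -> window=[10, 11] -> max=11
step 13: append 34 -> window=[11, 34] -> max=34
step 14: append 19 -> window=[34, 19] -> max=34

Answer: 21 17 32 32 32 32 22 17 7 10 11 34 34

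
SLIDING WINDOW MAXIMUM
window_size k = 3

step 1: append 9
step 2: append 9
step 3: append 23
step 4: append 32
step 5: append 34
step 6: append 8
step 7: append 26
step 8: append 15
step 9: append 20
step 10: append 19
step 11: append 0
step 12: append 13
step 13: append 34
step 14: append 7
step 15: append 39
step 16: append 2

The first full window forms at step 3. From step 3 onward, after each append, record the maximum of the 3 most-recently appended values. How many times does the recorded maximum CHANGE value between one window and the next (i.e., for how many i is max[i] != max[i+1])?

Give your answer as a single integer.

Answer: 7

Derivation:
step 1: append 9 -> window=[9] (not full yet)
step 2: append 9 -> window=[9, 9] (not full yet)
step 3: append 23 -> window=[9, 9, 23] -> max=23
step 4: append 32 -> window=[9, 23, 32] -> max=32
step 5: append 34 -> window=[23, 32, 34] -> max=34
step 6: append 8 -> window=[32, 34, 8] -> max=34
step 7: append 26 -> window=[34, 8, 26] -> max=34
step 8: append 15 -> window=[8, 26, 15] -> max=26
step 9: append 20 -> window=[26, 15, 20] -> max=26
step 10: append 19 -> window=[15, 20, 19] -> max=20
step 11: append 0 -> window=[20, 19, 0] -> max=20
step 12: append 13 -> window=[19, 0, 13] -> max=19
step 13: append 34 -> window=[0, 13, 34] -> max=34
step 14: append 7 -> window=[13, 34, 7] -> max=34
step 15: append 39 -> window=[34, 7, 39] -> max=39
step 16: append 2 -> window=[7, 39, 2] -> max=39
Recorded maximums: 23 32 34 34 34 26 26 20 20 19 34 34 39 39
Changes between consecutive maximums: 7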